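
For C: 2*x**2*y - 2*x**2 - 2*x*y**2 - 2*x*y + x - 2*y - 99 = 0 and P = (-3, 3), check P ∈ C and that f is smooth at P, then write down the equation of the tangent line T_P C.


Tangent line at P: -47*x + 58*y - 315 = 0.

Step 1: f(-3, 3) = 0, so P lies on C.
Step 2: partial derivatives
  f_x(x, y) = 4*x*y - 4*x - 2*y**2 - 2*y + 1, f_y(x, y) = 2*x**2 - 4*x*y - 2*x - 2.
  f_x(P) = -47, f_y(P) = 58 (gradient nonzero, so P is smooth).
Step 3: tangent line at P: -47·(x − -3) + 58·(y − 3) = 0.
Expanding: -47*x + 58*y - 315 = 0.


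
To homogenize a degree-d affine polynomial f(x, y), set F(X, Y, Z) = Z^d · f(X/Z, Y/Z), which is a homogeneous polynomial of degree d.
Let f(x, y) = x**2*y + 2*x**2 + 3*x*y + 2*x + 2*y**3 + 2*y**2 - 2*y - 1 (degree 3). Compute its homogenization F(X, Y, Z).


F(X, Y, Z) = X**2*Y + 2*X**2*Z + 3*X*Y*Z + 2*X*Z**2 + 2*Y**3 + 2*Y**2*Z - 2*Y*Z**2 - Z**3

deg(f) = 3.
Substitute x = X/Z, y = Y/Z into f, then multiply by Z^3.
  monomial 1·x^2·y^1 ↦ 1·X^2·Y^1·Z^0.
  monomial 2·x^2·y^0 ↦ 2·X^2·Y^0·Z^1.
  monomial 3·x^1·y^1 ↦ 3·X^1·Y^1·Z^1.
  monomial 2·x^1·y^0 ↦ 2·X^1·Y^0·Z^2.
  monomial 2·x^0·y^3 ↦ 2·X^0·Y^3·Z^0.
  monomial 2·x^0·y^2 ↦ 2·X^0·Y^2·Z^1.
  monomial -2·x^0·y^1 ↦ -2·X^0·Y^1·Z^2.
  monomial -1·x^0·y^0 ↦ -1·X^0·Y^0·Z^3.
Collecting: F(X, Y, Z) = X**2*Y + 2*X**2*Z + 3*X*Y*Z + 2*X*Z**2 + 2*Y**3 + 2*Y**2*Z - 2*Y*Z**2 - Z**3.


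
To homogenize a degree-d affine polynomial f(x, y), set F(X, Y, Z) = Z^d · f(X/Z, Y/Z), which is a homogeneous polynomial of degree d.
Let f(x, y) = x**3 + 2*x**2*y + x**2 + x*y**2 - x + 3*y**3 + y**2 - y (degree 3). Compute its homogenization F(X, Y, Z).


F(X, Y, Z) = X**3 + 2*X**2*Y + X**2*Z + X*Y**2 - X*Z**2 + 3*Y**3 + Y**2*Z - Y*Z**2

deg(f) = 3.
Substitute x = X/Z, y = Y/Z into f, then multiply by Z^3.
  monomial 1·x^3·y^0 ↦ 1·X^3·Y^0·Z^0.
  monomial 2·x^2·y^1 ↦ 2·X^2·Y^1·Z^0.
  monomial 1·x^2·y^0 ↦ 1·X^2·Y^0·Z^1.
  monomial 1·x^1·y^2 ↦ 1·X^1·Y^2·Z^0.
  monomial -1·x^1·y^0 ↦ -1·X^1·Y^0·Z^2.
  monomial 3·x^0·y^3 ↦ 3·X^0·Y^3·Z^0.
  monomial 1·x^0·y^2 ↦ 1·X^0·Y^2·Z^1.
  monomial -1·x^0·y^1 ↦ -1·X^0·Y^1·Z^2.
Collecting: F(X, Y, Z) = X**3 + 2*X**2*Y + X**2*Z + X*Y**2 - X*Z**2 + 3*Y**3 + Y**2*Z - Y*Z**2.


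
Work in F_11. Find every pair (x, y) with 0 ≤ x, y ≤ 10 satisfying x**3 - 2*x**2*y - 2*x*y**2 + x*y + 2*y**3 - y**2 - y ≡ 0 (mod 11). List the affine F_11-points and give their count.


Affine F_11-points: {(0, 0), (0, 1), (0, 5), (1, 3), (3, 5), (5, 8), (6, 4), (7, 5), (7, 9), (7, 10), (9, 7), (10, 2)}; count = 12.

For each of the 121 pairs (x, y) ∈ F_11², evaluate f(x, y) mod 11. Record the zeros.
  x = 0: [0↦0, 1↦0, 2↦10, 3↦9, 4↦9, 5↦0, 6↦5, 7↦3, 8↦6, 9↦4, 10↦9]  zeros at y ∈ {0, 1, 5}
  x = 1: [0↦1, 1↦9, 2↦1, 3↦0, 4↦7, 5↦1, 6↦5, 7↦9, 8↦3, 9↦10, 10↦9]  zeros at y ∈ {3}
  x = 2: [0↦8, 1↦9, 2↦1, 3↦7, 4↦6, 5↦10, 6↦9, 7↦4, 8↦7, 9↦8, 10↦8]  zeros at y ∈ ∅
  x = 3: [0↦5, 1↦6, 2↦5, 3↦3, 4↦1, 5↦0, 6↦1, 7↦5, 8↦2, 9↦4, 10↦1]  zeros at y ∈ {5}
  x = 4: [0↦9, 1↦6, 2↦8, 3↦5, 4↦9, 5↦10, 6↦9, 7↦7, 8↦5, 9↦4, 10↦5]  zeros at y ∈ ∅
  x = 5: [0↦4, 1↦4, 2↦5, 3↦8, 4↦3, 5↦2, 6↦6, 7↦5, 8↦0, 9↦3, 10↦4]  zeros at y ∈ {8}
  x = 6: [0↦7, 1↦6, 2↦2, 3↦7, 4↦0, 5↦4, 6↦9, 7↦5, 8↦4, 9↦7, 10↦4]  zeros at y ∈ {4}
  x = 7: [0↦2, 1↦7, 2↦5, 3↦8, 4↦6, 5↦0, 6↦2, 7↦2, 8↦1, 9↦0, 10↦0]  zeros at y ∈ {5, 9, 10}
  x = 8: [0↦6, 1↦2, 2↦9, 3↦6, 4↦5, 5↦7, 6↦2, 7↦2, 8↦8, 9↦10, 10↦9]  zeros at y ∈ ∅
  x = 9: [0↦3, 1↦8, 2↦9, 3↦7, 4↦3, 5↦9, 6↦4, 7↦0, 8↦9, 9↦10, 10↦4]  zeros at y ∈ {7}
  x = 10: [0↦10, 1↦9, 2↦0, 3↦6, 4↦6, 5↦1, 6↦3, 7↦2, 8↦10, 9↦6, 10↦2]  zeros at y ∈ {2}
Collecting zeros: affine points = {(0, 0), (0, 1), (0, 5), (1, 3), (3, 5), (5, 8), (6, 4), (7, 5), (7, 9), (7, 10), (9, 7), (10, 2)}.
Total count |C(F_11)_aff| = 12.


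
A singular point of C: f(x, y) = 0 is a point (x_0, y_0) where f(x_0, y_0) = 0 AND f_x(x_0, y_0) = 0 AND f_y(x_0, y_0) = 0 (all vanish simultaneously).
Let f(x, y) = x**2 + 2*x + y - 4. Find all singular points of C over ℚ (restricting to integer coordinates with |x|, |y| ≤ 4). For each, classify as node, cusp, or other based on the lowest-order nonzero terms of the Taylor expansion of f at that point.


No singular points in the scanned grid; C is smooth there.

Compute partial derivatives:
  f_x = 2*x + 2.
  f_y = 1.
f_y = 1 is a nonzero constant, so f_y never vanishes: no point (x, y) can satisfy f = f_x = f_y = 0. In particular no (x, y) ∈ {−4, ..., 4}² is singular; the curve is smooth.


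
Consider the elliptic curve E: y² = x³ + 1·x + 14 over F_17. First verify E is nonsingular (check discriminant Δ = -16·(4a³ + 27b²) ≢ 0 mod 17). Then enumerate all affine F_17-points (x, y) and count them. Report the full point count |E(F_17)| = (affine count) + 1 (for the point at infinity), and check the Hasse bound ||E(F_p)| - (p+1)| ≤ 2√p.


Affine points = {(1, 4), (1, 13), (5, 5), (5, 12), (6, 7), (6, 10), (9, 2), (9, 15), (10, 2), (10, 15), (11, 8), (11, 9), (14, 1), (14, 16), (15, 2), (15, 15)}; affine count = 16; |E(F_17)| = 17.

Discriminant check: Δ ∝ 4a³ + 27b² = 4·1³ + 27·14² = 4·1 + 27·196 ≡ 9 (mod 17). Nonzero ⇒ E is nonsingular.
For each x ∈ F_17, compute rhs = x³ + 1·x + 14 mod 17, then count y ∈ F_17 with y² ≡ rhs.
  x = 0: rhs = 14, matching y values: none (0 points).
  x = 1: rhs = 16, matching y values: 4, 13 (2 points).
  x = 2: rhs = 7, matching y values: none (0 points).
  x = 3: rhs = 10, matching y values: none (0 points).
  x = 4: rhs = 14, matching y values: none (0 points).
  x = 5: rhs = 8, matching y values: 5, 12 (2 points).
  x = 6: rhs = 15, matching y values: 7, 10 (2 points).
  x = 7: rhs = 7, matching y values: none (0 points).
  x = 8: rhs = 7, matching y values: none (0 points).
  x = 9: rhs = 4, matching y values: 2, 15 (2 points).
  x = 10: rhs = 4, matching y values: 2, 15 (2 points).
  x = 11: rhs = 13, matching y values: 8, 9 (2 points).
  x = 12: rhs = 3, matching y values: none (0 points).
  x = 13: rhs = 14, matching y values: none (0 points).
  x = 14: rhs = 1, matching y values: 1, 16 (2 points).
  x = 15: rhs = 4, matching y values: 2, 15 (2 points).
  x = 16: rhs = 12, matching y values: none (0 points).
Total affine count: 16.
Full point count |E(F_17)| = 16 + 1 = 17.
Hasse bound: |17 − (17+1)| = |-1| = 1 ≤ 2√17 ≈ 8.2462 ✓.


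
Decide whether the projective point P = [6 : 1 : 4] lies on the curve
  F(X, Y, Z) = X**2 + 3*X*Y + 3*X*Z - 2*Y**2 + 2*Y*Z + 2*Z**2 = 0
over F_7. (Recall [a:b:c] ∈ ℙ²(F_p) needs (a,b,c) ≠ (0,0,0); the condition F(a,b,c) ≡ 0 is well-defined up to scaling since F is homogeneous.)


F(6,1,4) ≡ 3 (mod 7); P is NOT on the curve.

Evaluate F(6, 1, 4) term-by-term (mod 7).
  X**2 ↦ 1·36·1·1 = 36
  3*X*Y ↦ 3·6·1·1 = 18
  3*X*Z ↦ 3·6·1·4 = 72
  -2*Y**2 ↦ -2·1·1·1 = -2
  2*Y*Z ↦ 2·1·1·4 = 8
  2*Z**2 ↦ 2·1·1·16 = 32
Sum: F(6, 1, 4) = (36) + (18) + (72) + (-2) + (8) + (32) = 164.
Reducing mod 7: 164 ≡ 3 (mod 7).
Since F(a, b, c) ≡ 3 ≠ 0 (mod 7), P does NOT lie on the curve.


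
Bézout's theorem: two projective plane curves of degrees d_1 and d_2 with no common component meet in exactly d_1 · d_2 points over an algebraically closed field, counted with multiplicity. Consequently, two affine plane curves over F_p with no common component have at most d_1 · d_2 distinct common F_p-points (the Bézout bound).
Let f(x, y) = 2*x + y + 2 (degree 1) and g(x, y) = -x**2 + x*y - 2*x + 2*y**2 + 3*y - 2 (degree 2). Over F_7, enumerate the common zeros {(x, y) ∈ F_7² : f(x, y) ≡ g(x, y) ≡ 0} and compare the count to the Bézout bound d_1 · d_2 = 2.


Common zeros: {(0, 5), (3, 6)}; count = 2; Bézout bound = 2.

deg(f) = 1, deg(g) = 2, so Bézout bound = 2.
Scan x ∈ F_7. For each x, list the y ∈ F_7 with f(x, y) ≡ 0 and those with g(x, y) ≡ 0 (mod 7); the common zeros in that column are the intersection.
  x = 0: f ≡ 0 at y ∈ {5}; g ≡ 0 at y ∈ {4, 5}; common: {5}.
  x = 1: f ≡ 0 at y ∈ {3}; g ≡ 0 at y ∈ {6}; common: ∅.
  x = 2: f ≡ 0 at y ∈ {1}; g ≡ 0 at y ∈ {4}; common: ∅.
  x = 3: f ≡ 0 at y ∈ {6}; g ≡ 0 at y ∈ {5, 6}; common: {6}.
  x = 4: f ≡ 0 at y ∈ {4}; g ≡ 0 at y ∈ ∅; common: ∅.
  x = 5: f ≡ 0 at y ∈ {2}; g ≡ 0 at y ∈ ∅; common: ∅.
  x = 6: f ≡ 0 at y ∈ {0}; g ≡ 0 at y ∈ ∅; common: ∅.
Collecting: common zeros = {(0, 5), (3, 6)}, so the count is 2.
Comparison with the Bézout bound: 2 ≤ 2 = deg(f)·deg(g), as expected for curves with no common component (the bound is attained).


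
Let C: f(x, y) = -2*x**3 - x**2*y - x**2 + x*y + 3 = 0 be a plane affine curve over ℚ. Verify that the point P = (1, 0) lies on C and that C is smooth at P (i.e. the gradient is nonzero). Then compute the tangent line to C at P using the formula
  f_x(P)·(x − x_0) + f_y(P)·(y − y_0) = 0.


Tangent line at P: 8 - 8*x = 0.

Step 1: f(1, 0) = 0, so P lies on C.
Step 2: partial derivatives
  f_x(x, y) = -6*x**2 - 2*x*y - 2*x + y, f_y(x, y) = -x**2 + x.
  f_x(P) = -8, f_y(P) = 0 (gradient nonzero, so P is smooth).
Step 3: tangent line at P: -8·(x − 1) + 0·(y − 0) = 0.
Expanding: 8 - 8*x = 0.


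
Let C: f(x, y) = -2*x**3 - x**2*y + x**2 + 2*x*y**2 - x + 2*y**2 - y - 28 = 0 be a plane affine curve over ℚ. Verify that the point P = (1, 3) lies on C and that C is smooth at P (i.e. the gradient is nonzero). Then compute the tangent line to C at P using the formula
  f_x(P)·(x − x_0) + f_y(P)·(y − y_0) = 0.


Tangent line at P: 7*x + 22*y - 73 = 0.

Step 1: f(1, 3) = 0, so P lies on C.
Step 2: partial derivatives
  f_x(x, y) = -6*x**2 - 2*x*y + 2*x + 2*y**2 - 1, f_y(x, y) = -x**2 + 4*x*y + 4*y - 1.
  f_x(P) = 7, f_y(P) = 22 (gradient nonzero, so P is smooth).
Step 3: tangent line at P: 7·(x − 1) + 22·(y − 3) = 0.
Expanding: 7*x + 22*y - 73 = 0.


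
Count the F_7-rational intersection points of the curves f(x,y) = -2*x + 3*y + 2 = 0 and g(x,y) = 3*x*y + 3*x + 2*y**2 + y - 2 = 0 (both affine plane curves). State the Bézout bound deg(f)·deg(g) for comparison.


Common zeros: ∅; count = 0; Bézout bound = 2.

deg(f) = 1, deg(g) = 2, so Bézout bound = 2.
Scan x ∈ F_7. For each x, list the y ∈ F_7 with f(x, y) ≡ 0 and those with g(x, y) ≡ 0 (mod 7); the common zeros in that column are the intersection.
  x = 0: f ≡ 0 at y ∈ {4}; g ≡ 0 at y ∈ ∅; common: ∅.
  x = 1: f ≡ 0 at y ∈ {0}; g ≡ 0 at y ∈ {1, 4}; common: ∅.
  x = 2: f ≡ 0 at y ∈ {3}; g ≡ 0 at y ∈ ∅; common: ∅.
  x = 3: f ≡ 0 at y ∈ {6}; g ≡ 0 at y ∈ {0, 2}; common: ∅.
  x = 4: f ≡ 0 at y ∈ {2}; g ≡ 0 at y ∈ ∅; common: ∅.
  x = 5: f ≡ 0 at y ∈ {5}; g ≡ 0 at y ∈ ∅; common: ∅.
  x = 6: f ≡ 0 at y ∈ {1}; g ≡ 0 at y ∈ {3, 5}; common: ∅.
Collecting: common zeros = ∅, so the count is 0.
Comparison with the Bézout bound: 0 ≤ 2 = deg(f)·deg(g), as expected for curves with no common component (the affine F_7-count falls short of the bound because intersections may lie at infinity, over extension fields, or carry multiplicity).


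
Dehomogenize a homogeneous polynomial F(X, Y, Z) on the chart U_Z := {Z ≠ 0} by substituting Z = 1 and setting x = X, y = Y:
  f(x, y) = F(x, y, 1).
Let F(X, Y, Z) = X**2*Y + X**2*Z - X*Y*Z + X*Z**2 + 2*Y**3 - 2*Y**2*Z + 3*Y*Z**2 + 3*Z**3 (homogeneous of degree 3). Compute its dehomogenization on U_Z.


f(x, y) = x**2*y + x**2 - x*y + x + 2*y**3 - 2*y**2 + 3*y + 3

On U_Z we set Z = 1. Each monomial c·X^i·Y^j·Z^k in F becomes c·x^i·y^j·1^k = c·x^i·y^j.
Substituting Z = 1: F(X, Y, 1) = x**2*y + x**2 - x*y + x + 2*y**3 - 2*y**2 + 3*y + 3.
Note: deg(f) ≤ deg(F) = 3; strict inequality happens when F is divisible by Z (lost terms).


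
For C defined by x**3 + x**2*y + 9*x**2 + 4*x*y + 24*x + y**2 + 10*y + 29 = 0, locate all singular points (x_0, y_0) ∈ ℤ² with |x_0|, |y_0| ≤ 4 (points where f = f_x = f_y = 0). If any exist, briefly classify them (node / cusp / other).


Singular points: {(-2, -3)}; classification: cusp.

Compute partial derivatives:
  f_x = 3*x**2 + 2*x*y + 18*x + 4*y + 24.
  f_y = x**2 + 4*x + 2*y + 10.
Scan x_0 ∈ {−4, ..., 4}. For each x_0, f_y(x_0, y) is a polynomial in y; find its integer roots y ∈ {−4, ..., 4}, then test f_x and f at those candidates.
  x = -4: f_y(-4, y) = 2*y + 10; no integer root y with |y| ≤ 4.
  x = -3: f_y(-3, y) = 2*y + 7; no integer root y with |y| ≤ 4.
  x = -2: f_y(-2, y) = 2*y + 6; vanishes at y ∈ {-3}. (-2, -3): f_x = 0, f = 0 — SINGULAR.
  x = -1: f_y(-1, y) = 2*y + 7; no integer root y with |y| ≤ 4.
  x = 0: f_y(0, y) = 2*y + 10; no integer root y with |y| ≤ 4.
  x = 1: f_y(1, y) = 2*y + 15; no integer root y with |y| ≤ 4.
  x = 2: f_y(2, y) = 2*y + 22; no integer root y with |y| ≤ 4.
  x = 3: f_y(3, y) = 2*y + 31; no integer root y with |y| ≤ 4.
  x = 4: f_y(4, y) = 2*y + 42; no integer root y with |y| ≤ 4.
Only singular point on the grid: (-2, -3).
Classify: substitute x = -2 + u, y = -3 + v and expand: f = u**3 + u**2*v + v**2.
No constant or linear terms (consistent with a singular point). Quadratic part: v**2. Cubic part: u**3 + u**2*v.
The quadratic part v**2 is a perfect square, so there is a single (double) tangent line v = 0, i.e. y = -3. Restricting the cubic part to that line (v = 0) leaves u**3 ≠ 0, so f is not divisible by v and the branch is v² ≈ -u**3 to lowest order — this is a cusp.
Classification: cusp.


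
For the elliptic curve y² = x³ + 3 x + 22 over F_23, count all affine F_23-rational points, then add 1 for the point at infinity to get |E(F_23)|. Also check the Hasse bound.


Affine points = {(1, 7), (1, 16), (2, 6), (2, 17), (3, 9), (3, 14), (4, 11), (4, 12), (5, 1), (5, 22), (6, 7), (6, 16), (7, 8), (7, 15), (8, 11), (8, 12), (11, 11), (11, 12), (13, 2), (13, 21), (14, 5), (14, 18), (16, 7), (16, 16), (17, 8), (17, 15), (20, 3), (20, 20), (21, 10), (21, 13), (22, 8), (22, 15)}; affine count = 32; |E(F_23)| = 33.

Discriminant check: Δ ∝ 4a³ + 27b² = 4·3³ + 27·22² = 4·27 + 27·484 ≡ 20 (mod 23). Nonzero ⇒ E is nonsingular.
For each x ∈ F_23, compute rhs = x³ + 3·x + 22 mod 23, then count y ∈ F_23 with y² ≡ rhs.
  x = 0: rhs = 22, matching y values: none (0 points).
  x = 1: rhs = 3, matching y values: 7, 16 (2 points).
  x = 2: rhs = 13, matching y values: 6, 17 (2 points).
  x = 3: rhs = 12, matching y values: 9, 14 (2 points).
  x = 4: rhs = 6, matching y values: 11, 12 (2 points).
  x = 5: rhs = 1, matching y values: 1, 22 (2 points).
  x = 6: rhs = 3, matching y values: 7, 16 (2 points).
  x = 7: rhs = 18, matching y values: 8, 15 (2 points).
  x = 8: rhs = 6, matching y values: 11, 12 (2 points).
  x = 9: rhs = 19, matching y values: none (0 points).
  x = 10: rhs = 17, matching y values: none (0 points).
  x = 11: rhs = 6, matching y values: 11, 12 (2 points).
  x = 12: rhs = 15, matching y values: none (0 points).
  x = 13: rhs = 4, matching y values: 2, 21 (2 points).
  x = 14: rhs = 2, matching y values: 5, 18 (2 points).
  x = 15: rhs = 15, matching y values: none (0 points).
  x = 16: rhs = 3, matching y values: 7, 16 (2 points).
  x = 17: rhs = 18, matching y values: 8, 15 (2 points).
  x = 18: rhs = 20, matching y values: none (0 points).
  x = 19: rhs = 15, matching y values: none (0 points).
  x = 20: rhs = 9, matching y values: 3, 20 (2 points).
  x = 21: rhs = 8, matching y values: 10, 13 (2 points).
  x = 22: rhs = 18, matching y values: 8, 15 (2 points).
Total affine count: 32.
Full point count |E(F_23)| = 32 + 1 = 33.
Hasse bound: |33 − (23+1)| = |9| = 9 ≤ 2√23 ≈ 9.5917 ✓.


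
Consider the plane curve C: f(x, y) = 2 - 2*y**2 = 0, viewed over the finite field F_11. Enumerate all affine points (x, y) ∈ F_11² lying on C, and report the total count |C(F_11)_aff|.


Affine F_11-points: {(0, 1), (0, 10), (1, 1), (1, 10), (2, 1), (2, 10), (3, 1), (3, 10), (4, 1), (4, 10), (5, 1), (5, 10), (6, 1), (6, 10), (7, 1), (7, 10), (8, 1), (8, 10), (9, 1), (9, 10), (10, 1), (10, 10)}; count = 22.

For each of the 121 pairs (x, y) ∈ F_11², evaluate f(x, y) mod 11. Record the zeros.
  x = 0: [0↦2, 1↦0, 2↦5, 3↦6, 4↦3, 5↦7, 6↦7, 7↦3, 8↦6, 9↦5, 10↦0]  zeros at y ∈ {1, 10}
  x = 1: [0↦2, 1↦0, 2↦5, 3↦6, 4↦3, 5↦7, 6↦7, 7↦3, 8↦6, 9↦5, 10↦0]  zeros at y ∈ {1, 10}
  x = 2: [0↦2, 1↦0, 2↦5, 3↦6, 4↦3, 5↦7, 6↦7, 7↦3, 8↦6, 9↦5, 10↦0]  zeros at y ∈ {1, 10}
  x = 3: [0↦2, 1↦0, 2↦5, 3↦6, 4↦3, 5↦7, 6↦7, 7↦3, 8↦6, 9↦5, 10↦0]  zeros at y ∈ {1, 10}
  x = 4: [0↦2, 1↦0, 2↦5, 3↦6, 4↦3, 5↦7, 6↦7, 7↦3, 8↦6, 9↦5, 10↦0]  zeros at y ∈ {1, 10}
  x = 5: [0↦2, 1↦0, 2↦5, 3↦6, 4↦3, 5↦7, 6↦7, 7↦3, 8↦6, 9↦5, 10↦0]  zeros at y ∈ {1, 10}
  x = 6: [0↦2, 1↦0, 2↦5, 3↦6, 4↦3, 5↦7, 6↦7, 7↦3, 8↦6, 9↦5, 10↦0]  zeros at y ∈ {1, 10}
  x = 7: [0↦2, 1↦0, 2↦5, 3↦6, 4↦3, 5↦7, 6↦7, 7↦3, 8↦6, 9↦5, 10↦0]  zeros at y ∈ {1, 10}
  x = 8: [0↦2, 1↦0, 2↦5, 3↦6, 4↦3, 5↦7, 6↦7, 7↦3, 8↦6, 9↦5, 10↦0]  zeros at y ∈ {1, 10}
  x = 9: [0↦2, 1↦0, 2↦5, 3↦6, 4↦3, 5↦7, 6↦7, 7↦3, 8↦6, 9↦5, 10↦0]  zeros at y ∈ {1, 10}
  x = 10: [0↦2, 1↦0, 2↦5, 3↦6, 4↦3, 5↦7, 6↦7, 7↦3, 8↦6, 9↦5, 10↦0]  zeros at y ∈ {1, 10}
Collecting zeros: affine points = {(0, 1), (0, 10), (1, 1), (1, 10), (2, 1), (2, 10), (3, 1), (3, 10), (4, 1), (4, 10), (5, 1), (5, 10), (6, 1), (6, 10), (7, 1), (7, 10), (8, 1), (8, 10), (9, 1), (9, 10), (10, 1), (10, 10)}.
Total count |C(F_11)_aff| = 22.


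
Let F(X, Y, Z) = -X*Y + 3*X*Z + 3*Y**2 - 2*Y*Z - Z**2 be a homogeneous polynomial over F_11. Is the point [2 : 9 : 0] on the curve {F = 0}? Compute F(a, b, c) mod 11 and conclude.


F(2,9,0) ≡ 5 (mod 11); P is NOT on the curve.

Evaluate F(2, 9, 0) term-by-term (mod 11).
  -X*Y ↦ -1·2·9·1 = -18
  3*X*Z ↦ 3·2·1·0 = 0
  3*Y**2 ↦ 3·1·81·1 = 243
  -2*Y*Z ↦ -2·1·9·0 = 0
  -Z**2 ↦ -1·1·1·0 = 0
Sum: F(2, 9, 0) = (-18) + (0) + (243) + (0) + (0) = 225.
Reducing mod 11: 225 ≡ 5 (mod 11).
Since F(a, b, c) ≡ 5 ≠ 0 (mod 11), P does NOT lie on the curve.


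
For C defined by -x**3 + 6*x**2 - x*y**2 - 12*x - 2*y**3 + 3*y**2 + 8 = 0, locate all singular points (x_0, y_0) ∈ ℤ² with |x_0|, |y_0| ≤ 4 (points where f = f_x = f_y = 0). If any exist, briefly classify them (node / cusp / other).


Singular points: {(2, 0)}; classification: cusp.

Compute partial derivatives:
  f_x = -3*x**2 + 12*x - y**2 - 12.
  f_y = -2*x*y - 6*y**2 + 6*y.
Scan x_0 ∈ {−4, ..., 4}. For each x_0, f_y(x_0, y) is a polynomial in y; find its integer roots y ∈ {−4, ..., 4}, then test f_x and f at those candidates.
  x = -4: f_y(-4, y) = -6*y**2 + 14*y; vanishes at y ∈ {0}. (-4, 0): f_x = -108 ≠ 0.
  x = -3: f_y(-3, y) = -6*y**2 + 12*y; vanishes at y ∈ {0, 2}. (-3, 0): f_x = -75 ≠ 0; (-3, 2): f_x = -79 ≠ 0.
  x = -2: f_y(-2, y) = -6*y**2 + 10*y; vanishes at y ∈ {0}. (-2, 0): f_x = -48 ≠ 0.
  x = -1: f_y(-1, y) = -6*y**2 + 8*y; vanishes at y ∈ {0}. (-1, 0): f_x = -27 ≠ 0.
  x = 0: f_y(0, y) = -6*y**2 + 6*y; vanishes at y ∈ {0, 1}. (0, 0): f_x = -12 ≠ 0; (0, 1): f_x = -13 ≠ 0.
  x = 1: f_y(1, y) = -6*y**2 + 4*y; vanishes at y ∈ {0}. (1, 0): f_x = -3 ≠ 0.
  x = 2: f_y(2, y) = -6*y**2 + 2*y; vanishes at y ∈ {0}. (2, 0): f_x = 0, f = 0 — SINGULAR.
  x = 3: f_y(3, y) = -6*y**2; vanishes at y ∈ {0}. (3, 0): f_x = -3 ≠ 0.
  x = 4: f_y(4, y) = -6*y**2 - 2*y; vanishes at y ∈ {0}. (4, 0): f_x = -12 ≠ 0.
Only singular point on the grid: (2, 0).
Classify: substitute x = 2 + u, y = 0 + v and expand: f = -u**3 - u*v**2 - 2*v**3 + v**2.
No constant or linear terms (consistent with a singular point). Quadratic part: v**2. Cubic part: -u**3 - u*v**2 - 2*v**3.
The quadratic part v**2 is a perfect square, so there is a single (double) tangent line v = 0, i.e. y = 0. Restricting the cubic part to that line (v = 0) leaves -u**3 ≠ 0, so f is not divisible by v and the branch is v² ≈ u**3 to lowest order — this is a cusp.
Classification: cusp.


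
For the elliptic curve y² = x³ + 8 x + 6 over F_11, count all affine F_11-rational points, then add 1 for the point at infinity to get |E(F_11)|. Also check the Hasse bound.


Affine points = {(1, 2), (1, 9), (4, 5), (4, 6), (7, 3), (7, 8), (9, 2), (9, 9)}; affine count = 8; |E(F_11)| = 9.

Discriminant check: Δ ∝ 4a³ + 27b² = 4·8³ + 27·6² = 4·512 + 27·36 ≡ 6 (mod 11). Nonzero ⇒ E is nonsingular.
For each x ∈ F_11, compute rhs = x³ + 8·x + 6 mod 11, then count y ∈ F_11 with y² ≡ rhs.
  x = 0: rhs = 6, matching y values: none (0 points).
  x = 1: rhs = 4, matching y values: 2, 9 (2 points).
  x = 2: rhs = 8, matching y values: none (0 points).
  x = 3: rhs = 2, matching y values: none (0 points).
  x = 4: rhs = 3, matching y values: 5, 6 (2 points).
  x = 5: rhs = 6, matching y values: none (0 points).
  x = 6: rhs = 6, matching y values: none (0 points).
  x = 7: rhs = 9, matching y values: 3, 8 (2 points).
  x = 8: rhs = 10, matching y values: none (0 points).
  x = 9: rhs = 4, matching y values: 2, 9 (2 points).
  x = 10: rhs = 8, matching y values: none (0 points).
Total affine count: 8.
Full point count |E(F_11)| = 8 + 1 = 9.
Hasse bound: |9 − (11+1)| = |-3| = 3 ≤ 2√11 ≈ 6.6332 ✓.


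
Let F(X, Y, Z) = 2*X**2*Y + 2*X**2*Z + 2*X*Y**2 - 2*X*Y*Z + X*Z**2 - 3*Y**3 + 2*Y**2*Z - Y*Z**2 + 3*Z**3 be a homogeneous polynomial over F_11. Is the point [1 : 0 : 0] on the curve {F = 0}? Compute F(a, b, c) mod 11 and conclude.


F(1,0,0) ≡ 0 (mod 11); P is on the curve.

Evaluate F(1, 0, 0) term-by-term (mod 11).
  2*X**2*Y ↦ 2·1·0·1 = 0
  2*X**2*Z ↦ 2·1·1·0 = 0
  2*X*Y**2 ↦ 2·1·0·1 = 0
  -2*X*Y*Z ↦ -2·1·0·0 = 0
  X*Z**2 ↦ 1·1·1·0 = 0
  -3*Y**3 ↦ -3·1·0·1 = 0
  2*Y**2*Z ↦ 2·1·0·0 = 0
  -Y*Z**2 ↦ -1·1·0·0 = 0
  3*Z**3 ↦ 3·1·1·0 = 0
Sum: F(1, 0, 0) = (0) + (0) + (0) + (0) + (0) + (0) + (0) + (0) + (0) = 0.
Reducing mod 11: 0 ≡ 0 (mod 11).
Since F(a, b, c) ≡ 0 (mod 11), P lies on the curve.


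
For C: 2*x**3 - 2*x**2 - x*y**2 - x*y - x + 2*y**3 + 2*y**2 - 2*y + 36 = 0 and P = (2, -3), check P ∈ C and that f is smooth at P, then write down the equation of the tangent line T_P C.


Tangent line at P: 9*x + 50*y + 132 = 0.

Step 1: f(2, -3) = 0, so P lies on C.
Step 2: partial derivatives
  f_x(x, y) = 6*x**2 - 4*x - y**2 - y - 1, f_y(x, y) = -2*x*y - x + 6*y**2 + 4*y - 2.
  f_x(P) = 9, f_y(P) = 50 (gradient nonzero, so P is smooth).
Step 3: tangent line at P: 9·(x − 2) + 50·(y − -3) = 0.
Expanding: 9*x + 50*y + 132 = 0.


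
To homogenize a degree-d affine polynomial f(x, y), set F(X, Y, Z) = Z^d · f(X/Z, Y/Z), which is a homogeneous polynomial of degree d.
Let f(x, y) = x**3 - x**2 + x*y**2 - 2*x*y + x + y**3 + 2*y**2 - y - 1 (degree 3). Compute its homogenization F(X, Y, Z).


F(X, Y, Z) = X**3 - X**2*Z + X*Y**2 - 2*X*Y*Z + X*Z**2 + Y**3 + 2*Y**2*Z - Y*Z**2 - Z**3

deg(f) = 3.
Substitute x = X/Z, y = Y/Z into f, then multiply by Z^3.
  monomial 1·x^3·y^0 ↦ 1·X^3·Y^0·Z^0.
  monomial -1·x^2·y^0 ↦ -1·X^2·Y^0·Z^1.
  monomial 1·x^1·y^2 ↦ 1·X^1·Y^2·Z^0.
  monomial -2·x^1·y^1 ↦ -2·X^1·Y^1·Z^1.
  monomial 1·x^1·y^0 ↦ 1·X^1·Y^0·Z^2.
  monomial 1·x^0·y^3 ↦ 1·X^0·Y^3·Z^0.
  monomial 2·x^0·y^2 ↦ 2·X^0·Y^2·Z^1.
  monomial -1·x^0·y^1 ↦ -1·X^0·Y^1·Z^2.
  monomial -1·x^0·y^0 ↦ -1·X^0·Y^0·Z^3.
Collecting: F(X, Y, Z) = X**3 - X**2*Z + X*Y**2 - 2*X*Y*Z + X*Z**2 + Y**3 + 2*Y**2*Z - Y*Z**2 - Z**3.


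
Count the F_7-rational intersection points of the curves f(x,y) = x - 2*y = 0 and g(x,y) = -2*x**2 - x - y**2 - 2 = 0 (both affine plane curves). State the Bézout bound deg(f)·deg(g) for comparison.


Common zeros: {(1, 4), (4, 2)}; count = 2; Bézout bound = 2.

deg(f) = 1, deg(g) = 2, so Bézout bound = 2.
Scan x ∈ F_7. For each x, list the y ∈ F_7 with f(x, y) ≡ 0 and those with g(x, y) ≡ 0 (mod 7); the common zeros in that column are the intersection.
  x = 0: f ≡ 0 at y ∈ {0}; g ≡ 0 at y ∈ ∅; common: ∅.
  x = 1: f ≡ 0 at y ∈ {4}; g ≡ 0 at y ∈ {3, 4}; common: {4}.
  x = 2: f ≡ 0 at y ∈ {1}; g ≡ 0 at y ∈ {3, 4}; common: ∅.
  x = 3: f ≡ 0 at y ∈ {5}; g ≡ 0 at y ∈ ∅; common: ∅.
  x = 4: f ≡ 0 at y ∈ {2}; g ≡ 0 at y ∈ {2, 5}; common: {2}.
  x = 5: f ≡ 0 at y ∈ {6}; g ≡ 0 at y ∈ ∅; common: ∅.
  x = 6: f ≡ 0 at y ∈ {3}; g ≡ 0 at y ∈ {2, 5}; common: ∅.
Collecting: common zeros = {(1, 4), (4, 2)}, so the count is 2.
Comparison with the Bézout bound: 2 ≤ 2 = deg(f)·deg(g), as expected for curves with no common component (the bound is attained).


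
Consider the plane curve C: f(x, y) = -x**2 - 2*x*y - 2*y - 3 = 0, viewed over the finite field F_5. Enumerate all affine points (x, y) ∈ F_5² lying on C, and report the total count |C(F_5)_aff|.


Affine F_5-points: {(0, 1), (1, 4), (2, 3), (3, 1)}; count = 4.

For each of the 25 pairs (x, y) ∈ F_5², evaluate f(x, y) mod 5. Record the zeros.
  x = 0: [0↦2, 1↦0, 2↦3, 3↦1, 4↦4]  zeros at y ∈ {1}
  x = 1: [0↦1, 1↦2, 2↦3, 3↦4, 4↦0]  zeros at y ∈ {4}
  x = 2: [0↦3, 1↦2, 2↦1, 3↦0, 4↦4]  zeros at y ∈ {3}
  x = 3: [0↦3, 1↦0, 2↦2, 3↦4, 4↦1]  zeros at y ∈ {1}
  x = 4: [0↦1, 1↦1, 2↦1, 3↦1, 4↦1]  zeros at y ∈ ∅
Collecting zeros: affine points = {(0, 1), (1, 4), (2, 3), (3, 1)}.
Total count |C(F_5)_aff| = 4.


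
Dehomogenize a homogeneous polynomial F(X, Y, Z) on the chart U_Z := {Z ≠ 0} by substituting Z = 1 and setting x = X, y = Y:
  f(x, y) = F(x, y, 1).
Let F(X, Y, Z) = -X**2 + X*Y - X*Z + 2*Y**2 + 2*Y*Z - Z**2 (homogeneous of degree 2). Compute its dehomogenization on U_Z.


f(x, y) = -x**2 + x*y - x + 2*y**2 + 2*y - 1

On U_Z we set Z = 1. Each monomial c·X^i·Y^j·Z^k in F becomes c·x^i·y^j·1^k = c·x^i·y^j.
Substituting Z = 1: F(X, Y, 1) = -x**2 + x*y - x + 2*y**2 + 2*y - 1.
Note: deg(f) ≤ deg(F) = 2; strict inequality happens when F is divisible by Z (lost terms).


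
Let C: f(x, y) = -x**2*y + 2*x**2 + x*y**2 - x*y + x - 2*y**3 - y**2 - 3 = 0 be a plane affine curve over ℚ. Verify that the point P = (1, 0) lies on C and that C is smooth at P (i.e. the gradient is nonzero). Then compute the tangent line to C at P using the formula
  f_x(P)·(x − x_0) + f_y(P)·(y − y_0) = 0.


Tangent line at P: 5*x - 2*y - 5 = 0.

Step 1: f(1, 0) = 0, so P lies on C.
Step 2: partial derivatives
  f_x(x, y) = -2*x*y + 4*x + y**2 - y + 1, f_y(x, y) = -x**2 + 2*x*y - x - 6*y**2 - 2*y.
  f_x(P) = 5, f_y(P) = -2 (gradient nonzero, so P is smooth).
Step 3: tangent line at P: 5·(x − 1) + -2·(y − 0) = 0.
Expanding: 5*x - 2*y - 5 = 0.


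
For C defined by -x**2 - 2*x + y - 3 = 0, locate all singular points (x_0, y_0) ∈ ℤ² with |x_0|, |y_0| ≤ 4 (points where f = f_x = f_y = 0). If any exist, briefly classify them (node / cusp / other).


No singular points in the scanned grid; C is smooth there.

Compute partial derivatives:
  f_x = -2*x - 2.
  f_y = 1.
f_y = 1 is a nonzero constant, so f_y never vanishes: no point (x, y) can satisfy f = f_x = f_y = 0. In particular no (x, y) ∈ {−4, ..., 4}² is singular; the curve is smooth.


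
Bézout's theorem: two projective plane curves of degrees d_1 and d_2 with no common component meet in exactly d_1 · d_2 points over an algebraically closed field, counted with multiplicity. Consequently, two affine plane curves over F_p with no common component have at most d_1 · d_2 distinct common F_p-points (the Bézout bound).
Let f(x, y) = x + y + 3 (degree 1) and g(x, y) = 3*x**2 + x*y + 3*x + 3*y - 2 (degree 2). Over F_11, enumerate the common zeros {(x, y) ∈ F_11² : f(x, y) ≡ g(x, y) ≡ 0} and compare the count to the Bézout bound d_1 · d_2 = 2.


Common zeros: {(0, 8), (7, 1)}; count = 2; Bézout bound = 2.

deg(f) = 1, deg(g) = 2, so Bézout bound = 2.
Scan x ∈ F_11. For each x, list the y ∈ F_11 with f(x, y) ≡ 0 and those with g(x, y) ≡ 0 (mod 11); the common zeros in that column are the intersection.
  x = 0: f ≡ 0 at y ∈ {8}; g ≡ 0 at y ∈ {8}; common: {8}.
  x = 1: f ≡ 0 at y ∈ {7}; g ≡ 0 at y ∈ {10}; common: ∅.
  x = 2: f ≡ 0 at y ∈ {6}; g ≡ 0 at y ∈ {10}; common: ∅.
  x = 3: f ≡ 0 at y ∈ {5}; g ≡ 0 at y ∈ {9}; common: ∅.
  x = 4: f ≡ 0 at y ∈ {4}; g ≡ 0 at y ∈ {9}; common: ∅.
  x = 5: f ≡ 0 at y ∈ {3}; g ≡ 0 at y ∈ {0}; common: ∅.
  x = 6: f ≡ 0 at y ∈ {2}; g ≡ 0 at y ∈ {7}; common: ∅.
  x = 7: f ≡ 0 at y ∈ {1}; g ≡ 0 at y ∈ {1}; common: {1}.
  x = 8: f ≡ 0 at y ∈ {0}; g ≡ 0 at y ∈ ∅; common: ∅.
  x = 9: f ≡ 0 at y ∈ {10}; g ≡ 0 at y ∈ {7}; common: ∅.
  x = 10: f ≡ 0 at y ∈ {9}; g ≡ 0 at y ∈ {1}; common: ∅.
Collecting: common zeros = {(0, 8), (7, 1)}, so the count is 2.
Comparison with the Bézout bound: 2 ≤ 2 = deg(f)·deg(g), as expected for curves with no common component (the bound is attained).


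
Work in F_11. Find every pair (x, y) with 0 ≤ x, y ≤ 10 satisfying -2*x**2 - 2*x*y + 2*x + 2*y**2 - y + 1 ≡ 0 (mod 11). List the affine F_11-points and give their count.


Affine F_11-points: {(0, 8), (0, 9), (1, 1), (1, 6), (2, 3), (2, 5), (3, 0), (3, 9), (4, 2), (4, 8), (5, 5), (5, 6), (6, 2), (6, 10), (7, 3), (7, 10), (8, 7), (9, 0), (9, 4), (10, 1), (10, 4)}; count = 21.

For each of the 121 pairs (x, y) ∈ F_11², evaluate f(x, y) mod 11. Record the zeros.
  x = 0: [0↦1, 1↦2, 2↦7, 3↦5, 4↦7, 5↦2, 6↦1, 7↦4, 8↦0, 9↦0, 10↦4]  zeros at y ∈ {8, 9}
  x = 1: [0↦1, 1↦0, 2↦3, 3↦10, 4↦10, 5↦3, 6↦0, 7↦1, 8↦6, 9↦4, 10↦6]  zeros at y ∈ {1, 6}
  x = 2: [0↦8, 1↦5, 2↦6, 3↦0, 4↦9, 5↦0, 6↦6, 7↦5, 8↦8, 9↦4, 10↦4]  zeros at y ∈ {3, 5}
  x = 3: [0↦0, 1↦6, 2↦5, 3↦8, 4↦4, 5↦4, 6↦8, 7↦5, 8↦6, 9↦0, 10↦9]  zeros at y ∈ {0, 9}
  x = 4: [0↦10, 1↦3, 2↦0, 3↦1, 4↦6, 5↦4, 6↦6, 7↦1, 8↦0, 9↦3, 10↦10]  zeros at y ∈ {2, 8}
  x = 5: [0↦5, 1↦7, 2↦2, 3↦1, 4↦4, 5↦0, 6↦0, 7↦4, 8↦1, 9↦2, 10↦7]  zeros at y ∈ {5, 6}
  x = 6: [0↦7, 1↦7, 2↦0, 3↦8, 4↦9, 5↦3, 6↦1, 7↦3, 8↦9, 9↦8, 10↦0]  zeros at y ∈ {2, 10}
  x = 7: [0↦5, 1↦3, 2↦5, 3↦0, 4↦10, 5↦2, 6↦9, 7↦9, 8↦2, 9↦10, 10↦0]  zeros at y ∈ {3, 10}
  x = 8: [0↦10, 1↦6, 2↦6, 3↦10, 4↦7, 5↦8, 6↦2, 7↦0, 8↦2, 9↦8, 10↦7]  zeros at y ∈ {7}
  x = 9: [0↦0, 1↦5, 2↦3, 3↦5, 4↦0, 5↦10, 6↦2, 7↦9, 8↦9, 9↦2, 10↦10]  zeros at y ∈ {0, 4}
  x = 10: [0↦8, 1↦0, 2↦7, 3↦7, 4↦0, 5↦8, 6↦9, 7↦3, 8↦1, 9↦3, 10↦9]  zeros at y ∈ {1, 4}
Collecting zeros: affine points = {(0, 8), (0, 9), (1, 1), (1, 6), (2, 3), (2, 5), (3, 0), (3, 9), (4, 2), (4, 8), (5, 5), (5, 6), (6, 2), (6, 10), (7, 3), (7, 10), (8, 7), (9, 0), (9, 4), (10, 1), (10, 4)}.
Total count |C(F_11)_aff| = 21.


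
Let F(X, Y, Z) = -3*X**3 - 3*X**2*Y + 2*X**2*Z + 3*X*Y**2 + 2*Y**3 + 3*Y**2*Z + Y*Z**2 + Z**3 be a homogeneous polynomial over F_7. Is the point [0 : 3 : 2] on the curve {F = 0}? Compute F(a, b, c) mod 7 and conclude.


F(0,3,2) ≡ 2 (mod 7); P is NOT on the curve.

Evaluate F(0, 3, 2) term-by-term (mod 7).
  -3*X**3 ↦ -3·0·1·1 = 0
  -3*X**2*Y ↦ -3·0·3·1 = 0
  2*X**2*Z ↦ 2·0·1·2 = 0
  3*X*Y**2 ↦ 3·0·9·1 = 0
  2*Y**3 ↦ 2·1·27·1 = 54
  3*Y**2*Z ↦ 3·1·9·2 = 54
  Y*Z**2 ↦ 1·1·3·4 = 12
  Z**3 ↦ 1·1·1·8 = 8
Sum: F(0, 3, 2) = (0) + (0) + (0) + (0) + (54) + (54) + (12) + (8) = 128.
Reducing mod 7: 128 ≡ 2 (mod 7).
Since F(a, b, c) ≡ 2 ≠ 0 (mod 7), P does NOT lie on the curve.


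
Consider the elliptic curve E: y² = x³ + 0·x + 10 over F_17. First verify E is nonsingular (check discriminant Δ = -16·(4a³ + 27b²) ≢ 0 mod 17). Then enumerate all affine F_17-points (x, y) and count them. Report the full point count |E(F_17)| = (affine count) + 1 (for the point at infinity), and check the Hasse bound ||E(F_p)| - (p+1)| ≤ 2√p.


Affine points = {(2, 1), (2, 16), (5, 4), (5, 13), (7, 8), (7, 9), (9, 5), (9, 12), (11, 7), (11, 10), (12, 2), (12, 15), (14, 0), (15, 6), (15, 11), (16, 3), (16, 14)}; affine count = 17; |E(F_17)| = 18.

Discriminant check: Δ ∝ 4a³ + 27b² = 4·0³ + 27·10² = 4·0 + 27·100 ≡ 14 (mod 17). Nonzero ⇒ E is nonsingular.
For each x ∈ F_17, compute rhs = x³ + 0·x + 10 mod 17, then count y ∈ F_17 with y² ≡ rhs.
  x = 0: rhs = 10, matching y values: none (0 points).
  x = 1: rhs = 11, matching y values: none (0 points).
  x = 2: rhs = 1, matching y values: 1, 16 (2 points).
  x = 3: rhs = 3, matching y values: none (0 points).
  x = 4: rhs = 6, matching y values: none (0 points).
  x = 5: rhs = 16, matching y values: 4, 13 (2 points).
  x = 6: rhs = 5, matching y values: none (0 points).
  x = 7: rhs = 13, matching y values: 8, 9 (2 points).
  x = 8: rhs = 12, matching y values: none (0 points).
  x = 9: rhs = 8, matching y values: 5, 12 (2 points).
  x = 10: rhs = 7, matching y values: none (0 points).
  x = 11: rhs = 15, matching y values: 7, 10 (2 points).
  x = 12: rhs = 4, matching y values: 2, 15 (2 points).
  x = 13: rhs = 14, matching y values: none (0 points).
  x = 14: rhs = 0, matching y values: 0 (1 points).
  x = 15: rhs = 2, matching y values: 6, 11 (2 points).
  x = 16: rhs = 9, matching y values: 3, 14 (2 points).
Total affine count: 17.
Full point count |E(F_17)| = 17 + 1 = 18.
Hasse bound: |18 − (17+1)| = |0| = 0 ≤ 2√17 ≈ 8.2462 ✓.


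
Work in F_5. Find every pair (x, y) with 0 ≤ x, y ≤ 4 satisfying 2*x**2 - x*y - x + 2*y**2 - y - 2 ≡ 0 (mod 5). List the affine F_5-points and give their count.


Affine F_5-points: ∅; count = 0.

For each of the 25 pairs (x, y) ∈ F_5², evaluate f(x, y) mod 5. Record the zeros.
  x = 0: [0↦3, 1↦4, 2↦4, 3↦3, 4↦1]  zeros at y ∈ ∅
  x = 1: [0↦4, 1↦4, 2↦3, 3↦1, 4↦3]  zeros at y ∈ ∅
  x = 2: [0↦4, 1↦3, 2↦1, 3↦3, 4↦4]  zeros at y ∈ ∅
  x = 3: [0↦3, 1↦1, 2↦3, 3↦4, 4↦4]  zeros at y ∈ ∅
  x = 4: [0↦1, 1↦3, 2↦4, 3↦4, 4↦3]  zeros at y ∈ ∅
Collecting zeros: affine points = ∅.
Total count |C(F_5)_aff| = 0.


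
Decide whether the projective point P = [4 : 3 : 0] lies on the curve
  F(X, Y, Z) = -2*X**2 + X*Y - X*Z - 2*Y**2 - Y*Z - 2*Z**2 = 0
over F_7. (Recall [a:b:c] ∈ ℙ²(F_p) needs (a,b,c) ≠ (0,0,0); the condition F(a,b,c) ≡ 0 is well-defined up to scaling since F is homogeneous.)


F(4,3,0) ≡ 4 (mod 7); P is NOT on the curve.

Evaluate F(4, 3, 0) term-by-term (mod 7).
  -2*X**2 ↦ -2·16·1·1 = -32
  X*Y ↦ 1·4·3·1 = 12
  -X*Z ↦ -1·4·1·0 = 0
  -2*Y**2 ↦ -2·1·9·1 = -18
  -Y*Z ↦ -1·1·3·0 = 0
  -2*Z**2 ↦ -2·1·1·0 = 0
Sum: F(4, 3, 0) = (-32) + (12) + (0) + (-18) + (0) + (0) = -38.
Reducing mod 7: -38 ≡ 4 (mod 7).
Since F(a, b, c) ≡ 4 ≠ 0 (mod 7), P does NOT lie on the curve.


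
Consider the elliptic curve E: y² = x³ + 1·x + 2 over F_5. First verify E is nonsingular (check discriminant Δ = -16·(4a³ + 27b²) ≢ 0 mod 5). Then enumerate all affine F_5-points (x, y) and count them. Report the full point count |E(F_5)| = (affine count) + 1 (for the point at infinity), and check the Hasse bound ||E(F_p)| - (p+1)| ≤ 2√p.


Affine points = {(1, 2), (1, 3), (4, 0)}; affine count = 3; |E(F_5)| = 4.

Discriminant check: Δ ∝ 4a³ + 27b² = 4·1³ + 27·2² = 4·1 + 27·4 ≡ 2 (mod 5). Nonzero ⇒ E is nonsingular.
For each x ∈ F_5, compute rhs = x³ + 1·x + 2 mod 5, then count y ∈ F_5 with y² ≡ rhs.
  x = 0: rhs = 2, matching y values: none (0 points).
  x = 1: rhs = 4, matching y values: 2, 3 (2 points).
  x = 2: rhs = 2, matching y values: none (0 points).
  x = 3: rhs = 2, matching y values: none (0 points).
  x = 4: rhs = 0, matching y values: 0 (1 points).
Total affine count: 3.
Full point count |E(F_5)| = 3 + 1 = 4.
Hasse bound: |4 − (5+1)| = |-2| = 2 ≤ 2√5 ≈ 4.4721 ✓.


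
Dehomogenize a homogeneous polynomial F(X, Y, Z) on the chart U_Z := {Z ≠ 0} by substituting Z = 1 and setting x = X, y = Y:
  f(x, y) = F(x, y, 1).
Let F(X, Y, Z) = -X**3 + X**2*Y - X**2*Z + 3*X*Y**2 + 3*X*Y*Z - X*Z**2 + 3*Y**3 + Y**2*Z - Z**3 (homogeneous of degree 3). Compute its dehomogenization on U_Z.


f(x, y) = -x**3 + x**2*y - x**2 + 3*x*y**2 + 3*x*y - x + 3*y**3 + y**2 - 1

On U_Z we set Z = 1. Each monomial c·X^i·Y^j·Z^k in F becomes c·x^i·y^j·1^k = c·x^i·y^j.
Substituting Z = 1: F(X, Y, 1) = -x**3 + x**2*y - x**2 + 3*x*y**2 + 3*x*y - x + 3*y**3 + y**2 - 1.
Note: deg(f) ≤ deg(F) = 3; strict inequality happens when F is divisible by Z (lost terms).


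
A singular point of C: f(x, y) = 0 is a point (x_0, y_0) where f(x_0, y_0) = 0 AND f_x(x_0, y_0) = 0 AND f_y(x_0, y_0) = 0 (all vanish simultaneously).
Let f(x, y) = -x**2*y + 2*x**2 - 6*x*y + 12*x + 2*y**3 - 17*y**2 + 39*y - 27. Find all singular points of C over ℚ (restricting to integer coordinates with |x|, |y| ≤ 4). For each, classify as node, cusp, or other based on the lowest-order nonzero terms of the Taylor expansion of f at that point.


Singular points: {(-3, 3)}; classification: node.

Compute partial derivatives:
  f_x = -2*x*y + 4*x - 6*y + 12.
  f_y = -x**2 - 6*x + 6*y**2 - 34*y + 39.
Scan x_0 ∈ {−4, ..., 4}. For each x_0, f_y(x_0, y) is a polynomial in y; find its integer roots y ∈ {−4, ..., 4}, then test f_x and f at those candidates.
  x = -4: f_y(-4, y) = 6*y**2 - 34*y + 47; no integer root y with |y| ≤ 4.
  x = -3: f_y(-3, y) = 6*y**2 - 34*y + 48; vanishes at y ∈ {3}. (-3, 3): f_x = 0, f = 0 — SINGULAR.
  x = -2: f_y(-2, y) = 6*y**2 - 34*y + 47; no integer root y with |y| ≤ 4.
  x = -1: f_y(-1, y) = 6*y**2 - 34*y + 44; vanishes at y ∈ {2}. (-1, 2): f_x = 0 but f = -1 ≠ 0.
  x = 0: f_y(0, y) = 6*y**2 - 34*y + 39; no integer root y with |y| ≤ 4.
  x = 1: f_y(1, y) = 6*y**2 - 34*y + 32; no integer root y with |y| ≤ 4.
  x = 2: f_y(2, y) = 6*y**2 - 34*y + 23; no integer root y with |y| ≤ 4.
  x = 3: f_y(3, y) = 6*y**2 - 34*y + 12; no integer root y with |y| ≤ 4.
  x = 4: f_y(4, y) = 6*y**2 - 34*y - 1; no integer root y with |y| ≤ 4.
Only singular point on the grid: (-3, 3).
Classify: substitute x = -3 + u, y = 3 + v and expand: f = -u**2*v - u**2 + 2*v**3 + v**2.
No constant or linear terms (consistent with a singular point). Quadratic part: -u**2 + v**2. Cubic part: -u**2*v + 2*v**3.
The quadratic part v**2 - u**2 = (v − u)(v + u) splits into two distinct linear factors, so there are two distinct tangent lines y − 3 = ±(x − -3) — this is a node (ordinary double point).
Classification: node.


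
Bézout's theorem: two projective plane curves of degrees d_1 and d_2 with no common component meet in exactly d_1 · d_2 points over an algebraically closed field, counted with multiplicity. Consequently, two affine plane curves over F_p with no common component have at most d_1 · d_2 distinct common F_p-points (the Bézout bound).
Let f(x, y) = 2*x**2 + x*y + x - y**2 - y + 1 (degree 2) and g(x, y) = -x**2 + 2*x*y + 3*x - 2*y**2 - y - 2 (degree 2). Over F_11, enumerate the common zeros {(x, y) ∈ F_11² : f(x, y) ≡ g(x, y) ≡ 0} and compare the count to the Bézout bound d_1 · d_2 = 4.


Common zeros: {(2, 0), (3, 2)}; count = 2; Bézout bound = 4.

deg(f) = 2, deg(g) = 2, so Bézout bound = 4.
Scan x ∈ F_11. For each x, list the y ∈ F_11 with f(x, y) ≡ 0 and those with g(x, y) ≡ 0 (mod 11); the common zeros in that column are the intersection.
  x = 0: f ≡ 0 at y ∈ {3, 7}; g ≡ 0 at y ∈ ∅; common: ∅.
  x = 1: f ≡ 0 at y ∈ {2, 9}; g ≡ 0 at y ∈ {0, 6}; common: ∅.
  x = 2: f ≡ 0 at y ∈ {0, 1}; g ≡ 0 at y ∈ {0, 7}; common: {0}.
  x = 3: f ≡ 0 at y ∈ {0, 2}; g ≡ 0 at y ∈ {2, 6}; common: {2}.
  x = 4: f ≡ 0 at y ∈ {4, 10}; g ≡ 0 at y ∈ {2, 7}; common: ∅.
  x = 5: f ≡ 0 at y ∈ {6, 9}; g ≡ 0 at y ∈ ∅; common: ∅.
  x = 6: f ≡ 0 at y ∈ {8}; g ≡ 0 at y ∈ {1, 10}; common: ∅.
  x = 7: f ≡ 0 at y ∈ {7, 10}; g ≡ 0 at y ∈ ∅; common: ∅.
  x = 8: f ≡ 0 at y ∈ {1, 6}; g ≡ 0 at y ∈ ∅; common: ∅.
  x = 9: f ≡ 0 at y ∈ {3, 5}; g ≡ 0 at y ∈ ∅; common: ∅.
  x = 10: f ≡ 0 at y ∈ {4, 5}; g ≡ 0 at y ∈ {1, 3}; common: ∅.
Collecting: common zeros = {(2, 0), (3, 2)}, so the count is 2.
Comparison with the Bézout bound: 2 ≤ 4 = deg(f)·deg(g), as expected for curves with no common component (the affine F_11-count falls short of the bound because intersections may lie at infinity, over extension fields, or carry multiplicity).
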